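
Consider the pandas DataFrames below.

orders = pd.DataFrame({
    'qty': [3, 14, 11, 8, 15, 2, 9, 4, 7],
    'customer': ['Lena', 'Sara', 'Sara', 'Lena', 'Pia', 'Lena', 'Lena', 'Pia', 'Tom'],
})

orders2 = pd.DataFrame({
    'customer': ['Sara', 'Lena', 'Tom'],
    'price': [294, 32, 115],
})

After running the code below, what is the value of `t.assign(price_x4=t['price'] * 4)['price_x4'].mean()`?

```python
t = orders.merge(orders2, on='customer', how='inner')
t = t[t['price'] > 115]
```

1176.0

merge on 'customer' (how='inner') → 7 rows:
   qty customer  price
0    3     Lena     32
1   14     Sara    294
2   11     Sara    294
3    8     Lena     32
4    2     Lena     32
5    9     Lena     32
6    7      Tom    115
filter rows where price > 115:
   qty customer  price
1   14     Sara    294
2   11     Sara    294
add column price_x4 = t['price'] * 4:
   qty customer  price  price_x4
1   14     Sara    294      1176
2   11     Sara    294      1176
Finally, mean of column 'price_x4' = 1176.0.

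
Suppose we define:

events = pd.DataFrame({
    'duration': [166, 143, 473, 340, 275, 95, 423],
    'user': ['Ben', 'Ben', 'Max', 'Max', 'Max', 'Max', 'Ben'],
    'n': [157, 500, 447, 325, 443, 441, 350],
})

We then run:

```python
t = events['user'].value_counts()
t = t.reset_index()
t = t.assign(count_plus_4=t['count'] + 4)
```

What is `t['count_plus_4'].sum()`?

value_counts of user:
user
Max    4
Ben    3
Name: count, dtype: int64
reset_index():
  user  count
0  Max      4
1  Ben      3
add column count_plus_4 = t['count'] + 4:
  user  count  count_plus_4
0  Max      4             8
1  Ben      3             7
Hence 15.

15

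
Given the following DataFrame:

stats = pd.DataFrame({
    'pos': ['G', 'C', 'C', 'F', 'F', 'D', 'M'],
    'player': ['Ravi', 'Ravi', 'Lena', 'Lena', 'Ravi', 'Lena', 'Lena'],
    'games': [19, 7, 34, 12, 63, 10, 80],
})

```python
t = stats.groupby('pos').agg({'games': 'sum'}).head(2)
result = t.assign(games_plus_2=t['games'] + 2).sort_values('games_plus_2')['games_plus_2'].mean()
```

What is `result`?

27.5

group by pos, sum of games:
     games
pos       
C       41
D       10
F       75
G       19
M       80
take first 2 rows:
     games
pos       
C       41
D       10
add column games_plus_2 = t['games'] + 2:
     games  games_plus_2
pos                     
C       41            43
D       10            12
sort by games_plus_2:
     games  games_plus_2
pos                     
D       10            12
C       41            43
Hence 27.5.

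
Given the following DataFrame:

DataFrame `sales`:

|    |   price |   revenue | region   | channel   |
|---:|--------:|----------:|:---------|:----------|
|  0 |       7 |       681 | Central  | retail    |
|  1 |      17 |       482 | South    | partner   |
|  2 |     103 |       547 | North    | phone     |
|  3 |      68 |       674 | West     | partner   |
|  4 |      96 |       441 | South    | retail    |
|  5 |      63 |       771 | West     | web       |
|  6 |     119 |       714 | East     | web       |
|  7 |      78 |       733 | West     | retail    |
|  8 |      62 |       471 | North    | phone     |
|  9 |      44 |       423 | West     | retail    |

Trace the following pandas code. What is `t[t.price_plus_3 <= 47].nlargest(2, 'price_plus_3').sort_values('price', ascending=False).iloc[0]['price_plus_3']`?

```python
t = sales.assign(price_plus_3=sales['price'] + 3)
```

add column price_plus_3 = sales['price'] + 3:
   price  revenue   region  channel  price_plus_3
0      7      681  Central   retail            10
1     17      482    South  partner            20
2    103      547    North    phone           106
3     68      674     West  partner            71
4     96      441    South   retail            99
5     63      771     West      web            66
6    119      714     East      web           122
7     78      733     West   retail            81
8     62      471    North    phone            65
9     44      423     West   retail            47
filter rows where price_plus_3 <= 47:
   price  revenue   region  channel  price_plus_3
0      7      681  Central   retail            10
1     17      482    South  partner            20
9     44      423     West   retail            47
take 2 rows with largest price_plus_3:
   price  revenue region  channel  price_plus_3
9     44      423   West   retail            47
1     17      482  South  partner            20
sort by price descending:
   price  revenue region  channel  price_plus_3
9     44      423   West   retail            47
1     17      482  South  partner            20
Reading off the value at position 0, column 'price_plus_3', we get 47.

47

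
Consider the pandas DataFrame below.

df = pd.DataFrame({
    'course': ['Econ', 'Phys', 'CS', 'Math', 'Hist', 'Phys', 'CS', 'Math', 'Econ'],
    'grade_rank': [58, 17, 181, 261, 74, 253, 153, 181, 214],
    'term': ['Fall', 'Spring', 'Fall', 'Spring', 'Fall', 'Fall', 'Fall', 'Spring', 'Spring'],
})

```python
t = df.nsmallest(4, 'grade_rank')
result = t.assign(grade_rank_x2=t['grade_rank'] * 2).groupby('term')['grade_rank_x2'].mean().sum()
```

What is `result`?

224.0

take 4 rows with smallest grade_rank:
  course  grade_rank    term
1   Phys          17  Spring
0   Econ          58    Fall
4   Hist          74    Fall
6     CS         153    Fall
add column grade_rank_x2 = t['grade_rank'] * 2:
  course  grade_rank    term  grade_rank_x2
1   Phys          17  Spring             34
0   Econ          58    Fall            116
4   Hist          74    Fall            148
6     CS         153    Fall            306
group by term, mean of grade_rank_x2:
term
Fall      190.0
Spring     34.0
Name: grade_rank_x2, dtype: float64
The sum of the resulting series is 224.0.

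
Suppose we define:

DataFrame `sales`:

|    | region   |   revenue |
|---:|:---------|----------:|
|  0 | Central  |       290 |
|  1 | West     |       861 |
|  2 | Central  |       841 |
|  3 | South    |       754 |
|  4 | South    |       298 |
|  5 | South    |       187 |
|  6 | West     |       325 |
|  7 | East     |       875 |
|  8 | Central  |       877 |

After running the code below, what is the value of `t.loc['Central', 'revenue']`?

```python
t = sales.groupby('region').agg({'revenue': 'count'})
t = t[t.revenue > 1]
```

3

group by region, count of revenue:
         revenue
region          
Central        3
East           1
South          3
West           2
filter rows where revenue > 1:
         revenue
region          
Central        3
South          3
West           2
value at row 'Central', column 'revenue' → 3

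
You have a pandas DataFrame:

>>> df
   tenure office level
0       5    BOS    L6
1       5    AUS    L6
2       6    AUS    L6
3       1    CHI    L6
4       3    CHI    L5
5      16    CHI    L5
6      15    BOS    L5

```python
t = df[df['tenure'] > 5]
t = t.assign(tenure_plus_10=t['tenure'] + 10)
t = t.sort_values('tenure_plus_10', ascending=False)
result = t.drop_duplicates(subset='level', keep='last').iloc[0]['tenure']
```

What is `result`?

filter rows where tenure > 5:
   tenure office level
2       6    AUS    L6
5      16    CHI    L5
6      15    BOS    L5
add column tenure_plus_10 = t['tenure'] + 10:
   tenure office level  tenure_plus_10
2       6    AUS    L6              16
5      16    CHI    L5              26
6      15    BOS    L5              25
sort by tenure_plus_10 descending:
   tenure office level  tenure_plus_10
5      16    CHI    L5              26
6      15    BOS    L5              25
2       6    AUS    L6              16
drop duplicate level (keep=last):
   tenure office level  tenure_plus_10
6      15    BOS    L5              25
2       6    AUS    L6              16
Hence 15.

15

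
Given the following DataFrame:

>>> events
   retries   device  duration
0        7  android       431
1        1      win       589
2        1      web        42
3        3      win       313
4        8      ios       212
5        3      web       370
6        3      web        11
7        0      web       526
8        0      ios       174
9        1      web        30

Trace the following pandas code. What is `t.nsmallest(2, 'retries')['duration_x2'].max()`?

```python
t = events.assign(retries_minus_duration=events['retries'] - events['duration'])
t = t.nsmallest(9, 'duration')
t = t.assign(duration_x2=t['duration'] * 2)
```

1052

add column retries_minus_duration = events['retries'] - events['duration']:
   retries   device  duration  retries_minus_duration
0        7  android       431                    -424
1        1      win       589                    -588
2        1      web        42                     -41
3        3      win       313                    -310
4        8      ios       212                    -204
5        3      web       370                    -367
6        3      web        11                      -8
7        0      web       526                    -526
8        0      ios       174                    -174
9        1      web        30                     -29
take 9 rows with smallest duration:
   retries   device  duration  retries_minus_duration
6        3      web        11                      -8
9        1      web        30                     -29
2        1      web        42                     -41
8        0      ios       174                    -174
4        8      ios       212                    -204
3        3      win       313                    -310
5        3      web       370                    -367
0        7  android       431                    -424
7        0      web       526                    -526
add column duration_x2 = t['duration'] * 2:
   retries   device  duration  retries_minus_duration  duration_x2
6        3      web        11                      -8           22
9        1      web        30                     -29           60
2        1      web        42                     -41           84
8        0      ios       174                    -174          348
4        8      ios       212                    -204          424
3        3      win       313                    -310          626
5        3      web       370                    -367          740
0        7  android       431                    -424          862
7        0      web       526                    -526         1052
take 2 rows with smallest retries:
   retries device  duration  retries_minus_duration  duration_x2
8        0    ios       174                    -174          348
7        0    web       526                    -526         1052
Taking the max of column 'duration_x2' gives 1052.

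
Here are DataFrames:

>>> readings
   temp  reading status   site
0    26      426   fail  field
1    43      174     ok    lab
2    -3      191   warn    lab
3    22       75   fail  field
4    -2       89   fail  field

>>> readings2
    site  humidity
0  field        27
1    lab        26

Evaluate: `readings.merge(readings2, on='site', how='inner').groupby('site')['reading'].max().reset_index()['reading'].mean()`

308.5

merge on 'site' (how='inner') → 5 rows:
   temp  reading status   site  humidity
0    26      426   fail  field        27
1    43      174     ok    lab        26
2    -3      191   warn    lab        26
3    22       75   fail  field        27
4    -2       89   fail  field        27
group by site, max of reading:
site
field    426
lab      191
Name: reading, dtype: int64
reset_index():
    site  reading
0  field      426
1    lab      191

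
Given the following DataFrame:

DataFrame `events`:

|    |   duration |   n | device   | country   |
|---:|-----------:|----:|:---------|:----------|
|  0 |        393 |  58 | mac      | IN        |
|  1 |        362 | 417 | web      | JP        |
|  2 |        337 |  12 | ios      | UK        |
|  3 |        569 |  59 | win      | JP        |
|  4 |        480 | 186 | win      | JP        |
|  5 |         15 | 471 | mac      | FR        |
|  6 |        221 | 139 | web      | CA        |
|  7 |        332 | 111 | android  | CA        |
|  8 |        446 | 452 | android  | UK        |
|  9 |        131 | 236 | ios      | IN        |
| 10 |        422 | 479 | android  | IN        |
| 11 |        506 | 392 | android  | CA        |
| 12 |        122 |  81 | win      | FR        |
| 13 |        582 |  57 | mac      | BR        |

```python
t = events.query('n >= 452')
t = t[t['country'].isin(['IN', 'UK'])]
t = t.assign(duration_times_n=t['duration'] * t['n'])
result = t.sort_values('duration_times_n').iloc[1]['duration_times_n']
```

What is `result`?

filter rows where n >= 452:
    duration    n   device country
5         15  471      mac      FR
8        446  452  android      UK
10       422  479  android      IN
filter rows where country in ['IN', 'UK']:
    duration    n   device country
8        446  452  android      UK
10       422  479  android      IN
add column duration_times_n = t['duration'] * t['n']:
    duration    n   device country  duration_times_n
8        446  452  android      UK            201592
10       422  479  android      IN            202138
sort by duration_times_n:
    duration    n   device country  duration_times_n
8        446  452  android      UK            201592
10       422  479  android      IN            202138
Hence 202138.

202138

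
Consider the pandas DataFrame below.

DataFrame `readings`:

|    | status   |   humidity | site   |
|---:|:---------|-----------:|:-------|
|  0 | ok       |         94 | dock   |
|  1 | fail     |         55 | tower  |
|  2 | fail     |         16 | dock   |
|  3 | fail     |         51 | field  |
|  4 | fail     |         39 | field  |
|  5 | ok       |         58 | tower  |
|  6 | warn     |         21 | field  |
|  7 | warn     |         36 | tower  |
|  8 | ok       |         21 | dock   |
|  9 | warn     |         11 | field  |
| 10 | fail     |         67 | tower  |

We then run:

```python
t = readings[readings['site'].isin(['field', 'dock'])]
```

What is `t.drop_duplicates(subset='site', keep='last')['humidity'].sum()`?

32

filter rows where site in ['field', 'dock']:
  status  humidity   site
0     ok        94   dock
2   fail        16   dock
3   fail        51  field
4   fail        39  field
6   warn        21  field
8     ok        21   dock
9   warn        11  field
drop duplicate site (keep=last):
  status  humidity   site
8     ok        21   dock
9   warn        11  field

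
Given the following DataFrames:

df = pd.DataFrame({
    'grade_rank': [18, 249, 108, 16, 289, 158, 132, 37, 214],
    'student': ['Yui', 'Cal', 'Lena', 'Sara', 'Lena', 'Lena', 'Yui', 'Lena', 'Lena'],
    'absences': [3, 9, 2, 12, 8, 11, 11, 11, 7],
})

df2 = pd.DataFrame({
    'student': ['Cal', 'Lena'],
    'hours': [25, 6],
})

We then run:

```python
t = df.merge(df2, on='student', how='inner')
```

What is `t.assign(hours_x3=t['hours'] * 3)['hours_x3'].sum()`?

merge on 'student' (how='inner') → 6 rows:
   grade_rank student  absences  hours
0         249     Cal         9     25
1         108    Lena         2      6
2         289    Lena         8      6
3         158    Lena        11      6
4          37    Lena        11      6
5         214    Lena         7      6
add column hours_x3 = t['hours'] * 3:
   grade_rank student  absences  hours  hours_x3
0         249     Cal         9     25        75
1         108    Lena         2      6        18
2         289    Lena         8      6        18
3         158    Lena        11      6        18
4          37    Lena        11      6        18
5         214    Lena         7      6        18
Finally, sum of column 'hours_x3' = 165.

165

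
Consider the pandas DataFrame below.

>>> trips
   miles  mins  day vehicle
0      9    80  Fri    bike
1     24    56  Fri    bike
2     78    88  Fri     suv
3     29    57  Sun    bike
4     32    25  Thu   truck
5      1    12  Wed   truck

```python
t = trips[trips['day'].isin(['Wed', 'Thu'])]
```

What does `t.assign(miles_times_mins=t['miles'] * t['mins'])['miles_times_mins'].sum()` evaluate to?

812

filter rows where day in ['Wed', 'Thu']:
   miles  mins  day vehicle
4     32    25  Thu   truck
5      1    12  Wed   truck
add column miles_times_mins = t['miles'] * t['mins']:
   miles  mins  day vehicle  miles_times_mins
4     32    25  Thu   truck               800
5      1    12  Wed   truck                12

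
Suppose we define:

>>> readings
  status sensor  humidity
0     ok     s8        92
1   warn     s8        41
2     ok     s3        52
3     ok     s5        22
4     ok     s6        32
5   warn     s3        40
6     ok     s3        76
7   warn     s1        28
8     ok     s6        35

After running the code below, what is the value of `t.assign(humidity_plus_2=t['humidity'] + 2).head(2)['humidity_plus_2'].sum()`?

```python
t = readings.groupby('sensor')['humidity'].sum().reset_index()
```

group by sensor, sum of humidity:
sensor
s1     28
s3    168
s5     22
s6     67
s8    133
Name: humidity, dtype: int64
reset_index():
  sensor  humidity
0     s1        28
1     s3       168
2     s5        22
3     s6        67
4     s8       133
add column humidity_plus_2 = t['humidity'] + 2:
  sensor  humidity  humidity_plus_2
0     s1        28               30
1     s3       168              170
2     s5        22               24
3     s6        67               69
4     s8       133              135
take first 2 rows:
  sensor  humidity  humidity_plus_2
0     s1        28               30
1     s3       168              170
Finally, sum of column 'humidity_plus_2' = 200.

200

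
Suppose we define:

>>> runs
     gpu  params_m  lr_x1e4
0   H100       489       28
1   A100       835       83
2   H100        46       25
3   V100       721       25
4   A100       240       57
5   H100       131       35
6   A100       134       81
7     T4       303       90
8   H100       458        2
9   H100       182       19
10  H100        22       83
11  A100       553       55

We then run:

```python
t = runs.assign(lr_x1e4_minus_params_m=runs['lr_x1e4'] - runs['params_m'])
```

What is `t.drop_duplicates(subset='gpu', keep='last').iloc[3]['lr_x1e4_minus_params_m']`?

add column lr_x1e4_minus_params_m = runs['lr_x1e4'] - runs['params_m']:
     gpu  params_m  lr_x1e4  lr_x1e4_minus_params_m
0   H100       489       28                    -461
1   A100       835       83                    -752
2   H100        46       25                     -21
3   V100       721       25                    -696
4   A100       240       57                    -183
5   H100       131       35                     -96
6   A100       134       81                     -53
7     T4       303       90                    -213
8   H100       458        2                    -456
9   H100       182       19                    -163
10  H100        22       83                      61
11  A100       553       55                    -498
drop duplicate gpu (keep=last):
     gpu  params_m  lr_x1e4  lr_x1e4_minus_params_m
3   V100       721       25                    -696
7     T4       303       90                    -213
10  H100        22       83                      61
11  A100       553       55                    -498
Hence -498.

-498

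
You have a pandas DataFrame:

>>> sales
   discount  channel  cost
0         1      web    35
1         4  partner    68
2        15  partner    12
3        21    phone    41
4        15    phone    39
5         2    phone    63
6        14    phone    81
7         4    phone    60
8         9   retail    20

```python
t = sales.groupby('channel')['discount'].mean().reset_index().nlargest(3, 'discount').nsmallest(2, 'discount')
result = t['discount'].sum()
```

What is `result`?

18.5

group by channel, mean of discount:
channel
partner     9.5
phone      11.2
retail      9.0
web         1.0
Name: discount, dtype: float64
reset_index():
   channel  discount
0  partner       9.5
1    phone      11.2
2   retail       9.0
3      web       1.0
take 3 rows with largest discount:
   channel  discount
1    phone      11.2
0  partner       9.5
2   retail       9.0
take 2 rows with smallest discount:
   channel  discount
2   retail       9.0
0  partner       9.5
Reading off the sum of column 'discount', we get 18.5.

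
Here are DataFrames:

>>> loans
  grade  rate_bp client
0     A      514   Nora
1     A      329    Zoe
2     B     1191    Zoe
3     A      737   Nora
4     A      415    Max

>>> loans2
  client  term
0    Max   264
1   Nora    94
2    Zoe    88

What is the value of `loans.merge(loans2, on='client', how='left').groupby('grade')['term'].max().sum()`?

352

merge on 'client' (how='left') → 5 rows:
  grade  rate_bp client  term
0     A      514   Nora    94
1     A      329    Zoe    88
2     B     1191    Zoe    88
3     A      737   Nora    94
4     A      415    Max   264
group by grade, max of term:
grade
A    264
B     88
Name: term, dtype: int64
Then the sum of the resulting series: 352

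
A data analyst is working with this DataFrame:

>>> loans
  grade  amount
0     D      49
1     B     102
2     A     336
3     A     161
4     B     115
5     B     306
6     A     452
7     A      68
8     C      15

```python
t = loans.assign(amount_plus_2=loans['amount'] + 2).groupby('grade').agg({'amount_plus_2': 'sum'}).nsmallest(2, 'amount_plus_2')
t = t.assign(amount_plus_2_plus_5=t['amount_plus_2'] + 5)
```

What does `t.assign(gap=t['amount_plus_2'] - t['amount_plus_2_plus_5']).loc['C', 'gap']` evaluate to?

-5

add column amount_plus_2 = loans['amount'] + 2:
  grade  amount  amount_plus_2
0     D      49             51
1     B     102            104
2     A     336            338
3     A     161            163
4     B     115            117
5     B     306            308
6     A     452            454
7     A      68             70
8     C      15             17
group by grade, sum of amount_plus_2:
       amount_plus_2
grade               
A               1025
B                529
C                 17
D                 51
take 2 rows with smallest amount_plus_2:
       amount_plus_2
grade               
C                 17
D                 51
add column amount_plus_2_plus_5 = t['amount_plus_2'] + 5:
       amount_plus_2  amount_plus_2_plus_5
grade                                     
C                 17                    22
D                 51                    56
add column gap = t['amount_plus_2'] - t['amount_plus_2_plus_5']:
       amount_plus_2  amount_plus_2_plus_5  gap
grade                                          
C                 17                    22   -5
D                 51                    56   -5
So loc['C', 'gap'] = -5.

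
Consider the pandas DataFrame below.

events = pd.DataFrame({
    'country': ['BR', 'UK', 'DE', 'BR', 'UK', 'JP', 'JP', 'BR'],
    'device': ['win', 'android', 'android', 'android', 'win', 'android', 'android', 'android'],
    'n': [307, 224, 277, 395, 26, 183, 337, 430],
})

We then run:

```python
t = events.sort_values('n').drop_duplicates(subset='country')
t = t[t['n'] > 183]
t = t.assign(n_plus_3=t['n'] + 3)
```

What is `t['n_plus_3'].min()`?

280

sort by n:
  country   device    n
4      UK      win   26
5      JP  android  183
1      UK  android  224
2      DE  android  277
0      BR      win  307
6      JP  android  337
3      BR  android  395
7      BR  android  430
drop duplicate country (keep=first):
  country   device    n
4      UK      win   26
5      JP  android  183
2      DE  android  277
0      BR      win  307
filter rows where n > 183:
  country   device    n
2      DE  android  277
0      BR      win  307
add column n_plus_3 = t['n'] + 3:
  country   device    n  n_plus_3
2      DE  android  277       280
0      BR      win  307       310
So min() = 280.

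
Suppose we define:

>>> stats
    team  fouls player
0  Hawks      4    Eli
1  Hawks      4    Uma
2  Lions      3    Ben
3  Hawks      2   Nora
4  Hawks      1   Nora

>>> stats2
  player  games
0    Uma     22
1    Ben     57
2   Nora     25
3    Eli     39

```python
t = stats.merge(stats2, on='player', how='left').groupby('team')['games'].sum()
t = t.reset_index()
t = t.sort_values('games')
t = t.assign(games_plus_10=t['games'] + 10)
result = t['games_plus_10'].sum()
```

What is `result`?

merge on 'player' (how='left') → 5 rows:
    team  fouls player  games
0  Hawks      4    Eli     39
1  Hawks      4    Uma     22
2  Lions      3    Ben     57
3  Hawks      2   Nora     25
4  Hawks      1   Nora     25
group by team, sum of games:
team
Hawks    111
Lions     57
Name: games, dtype: int64
reset_index():
    team  games
0  Hawks    111
1  Lions     57
sort by games:
    team  games
1  Lions     57
0  Hawks    111
add column games_plus_10 = t['games'] + 10:
    team  games  games_plus_10
1  Lions     57             67
0  Hawks    111            121
Reading off the sum of column 'games_plus_10', we get 188.

188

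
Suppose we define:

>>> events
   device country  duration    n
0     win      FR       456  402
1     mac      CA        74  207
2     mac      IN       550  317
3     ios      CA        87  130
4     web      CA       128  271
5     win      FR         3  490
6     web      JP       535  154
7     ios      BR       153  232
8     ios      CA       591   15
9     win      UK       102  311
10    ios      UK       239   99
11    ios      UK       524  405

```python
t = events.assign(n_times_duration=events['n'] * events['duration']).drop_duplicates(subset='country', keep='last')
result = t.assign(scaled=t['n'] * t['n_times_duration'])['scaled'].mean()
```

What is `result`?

27165742.8333

add column n_times_duration = events['n'] * events['duration']:
   device country  duration    n  n_times_duration
0     win      FR       456  402            183312
1     mac      CA        74  207             15318
2     mac      IN       550  317            174350
3     ios      CA        87  130             11310
4     web      CA       128  271             34688
5     win      FR         3  490              1470
6     web      JP       535  154             82390
7     ios      BR       153  232             35496
8     ios      CA       591   15              8865
9     win      UK       102  311             31722
10    ios      UK       239   99             23661
11    ios      UK       524  405            212220
drop duplicate country (keep=last):
   device country  duration    n  n_times_duration
2     mac      IN       550  317            174350
5     win      FR         3  490              1470
6     web      JP       535  154             82390
7     ios      BR       153  232             35496
8     ios      CA       591   15              8865
11    ios      UK       524  405            212220
add column scaled = t['n'] * t['n_times_duration']:
   device country  duration    n  n_times_duration    scaled
2     mac      IN       550  317            174350  55268950
5     win      FR         3  490              1470    720300
6     web      JP       535  154             82390  12688060
7     ios      BR       153  232             35496   8235072
8     ios      CA       591   15              8865    132975
11    ios      UK       524  405            212220  85949100
The mean of column 'scaled' is 27165742.8333.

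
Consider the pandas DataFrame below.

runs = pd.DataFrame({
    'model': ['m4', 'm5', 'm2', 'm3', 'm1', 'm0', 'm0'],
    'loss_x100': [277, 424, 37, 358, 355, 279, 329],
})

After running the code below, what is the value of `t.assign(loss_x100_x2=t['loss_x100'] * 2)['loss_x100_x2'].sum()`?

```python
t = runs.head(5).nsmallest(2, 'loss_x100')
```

take first 5 rows:
  model  loss_x100
0    m4        277
1    m5        424
2    m2         37
3    m3        358
4    m1        355
take 2 rows with smallest loss_x100:
  model  loss_x100
2    m2         37
0    m4        277
add column loss_x100_x2 = t['loss_x100'] * 2:
  model  loss_x100  loss_x100_x2
2    m2         37            74
0    m4        277           554
So sum() = 628.

628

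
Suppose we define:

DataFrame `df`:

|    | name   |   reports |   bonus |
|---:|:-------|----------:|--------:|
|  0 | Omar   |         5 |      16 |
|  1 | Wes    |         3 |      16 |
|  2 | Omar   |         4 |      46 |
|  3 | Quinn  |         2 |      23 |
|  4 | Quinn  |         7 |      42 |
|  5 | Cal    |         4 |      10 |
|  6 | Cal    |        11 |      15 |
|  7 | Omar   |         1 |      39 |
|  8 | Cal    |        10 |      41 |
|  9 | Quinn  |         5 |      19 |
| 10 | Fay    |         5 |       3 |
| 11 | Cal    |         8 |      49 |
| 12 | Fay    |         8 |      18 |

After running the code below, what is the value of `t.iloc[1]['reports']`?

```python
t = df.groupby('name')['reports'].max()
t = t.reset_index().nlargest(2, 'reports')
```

8

group by name, max of reports:
name
Cal      11
Fay       8
Omar      5
Quinn     7
Wes       3
Name: reports, dtype: int64
reset_index():
    name  reports
0    Cal       11
1    Fay        8
2   Omar        5
3  Quinn        7
4    Wes        3
take 2 rows with largest reports:
  name  reports
0  Cal       11
1  Fay        8
The value at position 1, column 'reports' is 8.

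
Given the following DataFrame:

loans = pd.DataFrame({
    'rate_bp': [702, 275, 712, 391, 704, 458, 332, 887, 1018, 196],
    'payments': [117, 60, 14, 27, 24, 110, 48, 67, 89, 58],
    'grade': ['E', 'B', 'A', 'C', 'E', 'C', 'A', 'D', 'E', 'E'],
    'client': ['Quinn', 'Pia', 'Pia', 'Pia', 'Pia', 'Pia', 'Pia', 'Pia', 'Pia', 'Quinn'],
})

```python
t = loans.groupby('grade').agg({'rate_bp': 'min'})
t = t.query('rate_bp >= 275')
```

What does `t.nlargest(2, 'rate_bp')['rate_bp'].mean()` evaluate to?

group by grade, min of rate_bp:
       rate_bp
grade         
A          332
B          275
C          391
D          887
E          196
filter rows where rate_bp >= 275:
       rate_bp
grade         
A          332
B          275
C          391
D          887
take 2 rows with largest rate_bp:
       rate_bp
grade         
D          887
C          391

639.0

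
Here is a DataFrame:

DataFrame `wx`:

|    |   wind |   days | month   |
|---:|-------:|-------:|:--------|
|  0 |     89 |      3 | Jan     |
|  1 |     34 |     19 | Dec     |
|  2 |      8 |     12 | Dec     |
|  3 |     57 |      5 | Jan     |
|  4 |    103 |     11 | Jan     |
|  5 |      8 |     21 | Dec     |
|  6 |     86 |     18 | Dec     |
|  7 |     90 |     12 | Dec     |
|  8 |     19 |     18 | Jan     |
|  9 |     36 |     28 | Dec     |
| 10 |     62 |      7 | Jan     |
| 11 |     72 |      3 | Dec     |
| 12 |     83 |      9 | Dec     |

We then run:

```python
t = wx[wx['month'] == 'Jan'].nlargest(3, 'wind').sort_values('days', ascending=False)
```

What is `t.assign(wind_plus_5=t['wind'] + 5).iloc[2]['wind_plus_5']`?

94

filter rows where month == 'Jan':
    wind  days month
0     89     3   Jan
3     57     5   Jan
4    103    11   Jan
8     19    18   Jan
10    62     7   Jan
take 3 rows with largest wind:
    wind  days month
4    103    11   Jan
0     89     3   Jan
10    62     7   Jan
sort by days descending:
    wind  days month
4    103    11   Jan
10    62     7   Jan
0     89     3   Jan
add column wind_plus_5 = t['wind'] + 5:
    wind  days month  wind_plus_5
4    103    11   Jan          108
10    62     7   Jan           67
0     89     3   Jan           94
So iloc[2]['wind_plus_5'] = 94.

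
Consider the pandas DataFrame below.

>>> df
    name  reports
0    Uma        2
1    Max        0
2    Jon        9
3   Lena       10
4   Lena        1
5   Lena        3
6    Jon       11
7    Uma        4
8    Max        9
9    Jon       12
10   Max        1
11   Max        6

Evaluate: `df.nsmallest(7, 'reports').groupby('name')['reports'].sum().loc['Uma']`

take 7 rows with smallest reports:
    name  reports
1    Max        0
4   Lena        1
10   Max        1
0    Uma        2
5   Lena        3
7    Uma        4
11   Max        6
group by name, sum of reports:
name
Lena    4
Max     7
Uma     6
Name: reports, dtype: int64
Taking the value at index 'Uma' gives 6.

6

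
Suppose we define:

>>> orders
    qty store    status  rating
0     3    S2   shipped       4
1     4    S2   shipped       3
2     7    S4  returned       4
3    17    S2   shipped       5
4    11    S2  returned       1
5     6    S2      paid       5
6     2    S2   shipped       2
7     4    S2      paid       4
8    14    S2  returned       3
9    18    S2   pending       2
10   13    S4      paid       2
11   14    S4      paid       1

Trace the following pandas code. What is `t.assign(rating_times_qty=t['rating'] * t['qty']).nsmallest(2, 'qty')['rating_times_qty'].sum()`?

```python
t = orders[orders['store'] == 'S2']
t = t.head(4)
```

24

filter rows where store == 'S2':
   qty store    status  rating
0    3    S2   shipped       4
1    4    S2   shipped       3
3   17    S2   shipped       5
4   11    S2  returned       1
5    6    S2      paid       5
6    2    S2   shipped       2
7    4    S2      paid       4
8   14    S2  returned       3
9   18    S2   pending       2
take first 4 rows:
   qty store    status  rating
0    3    S2   shipped       4
1    4    S2   shipped       3
3   17    S2   shipped       5
4   11    S2  returned       1
add column rating_times_qty = t['rating'] * t['qty']:
   qty store    status  rating  rating_times_qty
0    3    S2   shipped       4                12
1    4    S2   shipped       3                12
3   17    S2   shipped       5                85
4   11    S2  returned       1                11
take 2 rows with smallest qty:
   qty store   status  rating  rating_times_qty
0    3    S2  shipped       4                12
1    4    S2  shipped       3                12
Reading off the sum of column 'rating_times_qty', we get 24.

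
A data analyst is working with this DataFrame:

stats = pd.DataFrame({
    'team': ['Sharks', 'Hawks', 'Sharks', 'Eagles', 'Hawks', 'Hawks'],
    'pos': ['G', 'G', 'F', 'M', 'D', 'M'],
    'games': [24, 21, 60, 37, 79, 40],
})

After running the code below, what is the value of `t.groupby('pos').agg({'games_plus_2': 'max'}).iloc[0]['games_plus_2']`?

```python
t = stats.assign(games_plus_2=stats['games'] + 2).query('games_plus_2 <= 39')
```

add column games_plus_2 = stats['games'] + 2:
     team pos  games  games_plus_2
0  Sharks   G     24            26
1   Hawks   G     21            23
2  Sharks   F     60            62
3  Eagles   M     37            39
4   Hawks   D     79            81
5   Hawks   M     40            42
filter rows where games_plus_2 <= 39:
     team pos  games  games_plus_2
0  Sharks   G     24            26
1   Hawks   G     21            23
3  Eagles   M     37            39
group by pos, max of games_plus_2:
     games_plus_2
pos              
G              26
M              39
Reading off the value at position 0, column 'games_plus_2', we get 26.

26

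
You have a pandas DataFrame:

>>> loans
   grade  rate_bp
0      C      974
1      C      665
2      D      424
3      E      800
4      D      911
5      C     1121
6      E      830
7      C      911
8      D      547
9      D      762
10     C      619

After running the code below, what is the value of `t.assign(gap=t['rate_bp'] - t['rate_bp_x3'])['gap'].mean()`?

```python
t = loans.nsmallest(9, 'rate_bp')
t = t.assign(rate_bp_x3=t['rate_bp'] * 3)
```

take 9 rows with smallest rate_bp:
   grade  rate_bp
2      D      424
8      D      547
10     C      619
1      C      665
9      D      762
3      E      800
6      E      830
4      D      911
7      C      911
add column rate_bp_x3 = t['rate_bp'] * 3:
   grade  rate_bp  rate_bp_x3
2      D      424        1272
8      D      547        1641
10     C      619        1857
1      C      665        1995
9      D      762        2286
3      E      800        2400
6      E      830        2490
4      D      911        2733
7      C      911        2733
add column gap = t['rate_bp'] - t['rate_bp_x3']:
   grade  rate_bp  rate_bp_x3   gap
2      D      424        1272  -848
8      D      547        1641 -1094
10     C      619        1857 -1238
1      C      665        1995 -1330
9      D      762        2286 -1524
3      E      800        2400 -1600
6      E      830        2490 -1660
4      D      911        2733 -1822
7      C      911        2733 -1822
So mean() = -1437.55555556.

-1437.55555556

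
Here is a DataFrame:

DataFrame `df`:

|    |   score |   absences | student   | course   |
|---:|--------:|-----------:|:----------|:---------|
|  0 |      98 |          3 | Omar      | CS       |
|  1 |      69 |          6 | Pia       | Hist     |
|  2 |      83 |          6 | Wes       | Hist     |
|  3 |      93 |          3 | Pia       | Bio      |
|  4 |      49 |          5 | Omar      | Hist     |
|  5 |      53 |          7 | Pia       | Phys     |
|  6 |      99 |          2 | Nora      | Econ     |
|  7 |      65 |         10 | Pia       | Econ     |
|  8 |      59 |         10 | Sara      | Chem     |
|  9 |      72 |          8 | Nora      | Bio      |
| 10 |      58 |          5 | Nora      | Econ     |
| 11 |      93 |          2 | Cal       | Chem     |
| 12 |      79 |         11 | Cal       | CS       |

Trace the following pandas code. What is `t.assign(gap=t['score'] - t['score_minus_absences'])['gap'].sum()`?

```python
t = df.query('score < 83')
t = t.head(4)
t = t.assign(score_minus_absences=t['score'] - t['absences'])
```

filter rows where score < 83:
    score  absences student course
1      69         6     Pia   Hist
4      49         5    Omar   Hist
5      53         7     Pia   Phys
7      65        10     Pia   Econ
8      59        10    Sara   Chem
9      72         8    Nora    Bio
10     58         5    Nora   Econ
12     79        11     Cal     CS
take first 4 rows:
   score  absences student course
1     69         6     Pia   Hist
4     49         5    Omar   Hist
5     53         7     Pia   Phys
7     65        10     Pia   Econ
add column score_minus_absences = t['score'] - t['absences']:
   score  absences student course  score_minus_absences
1     69         6     Pia   Hist                    63
4     49         5    Omar   Hist                    44
5     53         7     Pia   Phys                    46
7     65        10     Pia   Econ                    55
add column gap = t['score'] - t['score_minus_absences']:
   score  absences student course  score_minus_absences  gap
1     69         6     Pia   Hist                    63    6
4     49         5    Omar   Hist                    44    5
5     53         7     Pia   Phys                    46    7
7     65        10     Pia   Econ                    55   10
sum of column 'gap' → 28

28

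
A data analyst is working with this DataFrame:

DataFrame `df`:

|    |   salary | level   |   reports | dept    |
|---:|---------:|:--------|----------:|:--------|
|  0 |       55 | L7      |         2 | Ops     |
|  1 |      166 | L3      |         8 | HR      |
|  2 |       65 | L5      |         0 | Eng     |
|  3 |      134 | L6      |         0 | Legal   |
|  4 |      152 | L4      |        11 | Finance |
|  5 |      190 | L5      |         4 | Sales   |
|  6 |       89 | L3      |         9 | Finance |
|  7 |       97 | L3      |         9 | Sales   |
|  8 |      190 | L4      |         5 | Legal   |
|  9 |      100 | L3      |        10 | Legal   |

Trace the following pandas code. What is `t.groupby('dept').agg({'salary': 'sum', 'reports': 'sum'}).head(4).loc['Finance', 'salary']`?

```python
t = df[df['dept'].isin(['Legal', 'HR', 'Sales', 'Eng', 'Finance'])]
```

filter rows where dept in ['Legal', 'HR', 'Sales', 'Eng', 'Finance']:
   salary level  reports     dept
1     166    L3        8       HR
2      65    L5        0      Eng
3     134    L6        0    Legal
4     152    L4       11  Finance
5     190    L5        4    Sales
6      89    L3        9  Finance
7      97    L3        9    Sales
8     190    L4        5    Legal
9     100    L3       10    Legal
group by dept: sum(salary), sum(reports):
         salary  reports
dept                    
Eng          65        0
Finance     241       20
HR          166        8
Legal       424       15
Sales       287       13
take first 4 rows:
         salary  reports
dept                    
Eng          65        0
Finance     241       20
HR          166        8
Legal       424       15
value at row 'Finance', column 'salary' → 241

241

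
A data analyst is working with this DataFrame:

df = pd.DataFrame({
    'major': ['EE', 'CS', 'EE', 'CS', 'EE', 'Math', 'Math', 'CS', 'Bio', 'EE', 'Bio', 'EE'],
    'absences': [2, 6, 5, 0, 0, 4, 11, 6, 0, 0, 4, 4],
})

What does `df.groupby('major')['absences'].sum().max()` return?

group by major, sum of absences:
major
Bio      4
CS      12
EE      11
Math    15
Name: absences, dtype: int64
Finally, max of the resulting series = 15.

15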